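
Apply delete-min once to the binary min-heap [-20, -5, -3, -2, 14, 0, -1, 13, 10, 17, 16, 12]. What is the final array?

[-5, -2, -3, 10, 14, 0, -1, 13, 12, 17, 16]

remove root -20; move last element 12 to root → [12, -5, -3, -2, 14, 0, -1, 13, 10, 17, 16]
12 vs smaller child -5 at index 1, swap → [-5, 12, -3, -2, 14, 0, -1, 13, 10, 17, 16]
12 vs smaller child -2 at index 3, swap → [-5, -2, -3, 12, 14, 0, -1, 13, 10, 17, 16]
12 vs smaller child 10 at index 8, swap → [-5, -2, -3, 10, 14, 0, -1, 13, 12, 17, 16]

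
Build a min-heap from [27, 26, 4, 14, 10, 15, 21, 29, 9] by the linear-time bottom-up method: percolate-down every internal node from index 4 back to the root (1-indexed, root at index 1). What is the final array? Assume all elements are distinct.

sift down from index 4:
  14 vs smaller child 9 at index 9, swap → [27, 26, 4, 9, 10, 15, 21, 29, 14]
sift down from index 3: already satisfies heap property
sift down from index 2:
  26 vs smaller child 9 at index 4, swap → [27, 9, 4, 26, 10, 15, 21, 29, 14]
  26 vs smaller child 14 at index 9, swap → [27, 9, 4, 14, 10, 15, 21, 29, 26]
sift down from index 1:
  27 vs smaller child 4 at index 3, swap → [4, 9, 27, 14, 10, 15, 21, 29, 26]
  27 vs smaller child 15 at index 6, swap → [4, 9, 15, 14, 10, 27, 21, 29, 26]

[4, 9, 15, 14, 10, 27, 21, 29, 26]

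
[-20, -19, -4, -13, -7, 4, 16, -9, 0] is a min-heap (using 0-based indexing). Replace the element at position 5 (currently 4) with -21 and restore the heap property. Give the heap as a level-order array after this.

[-21, -19, -20, -13, -7, -4, 16, -9, 0]

set index 5 from 4 to -21 → [-20, -19, -4, -13, -7, -21, 16, -9, 0]
-21 < parent -4 at index 2, swap → [-20, -19, -21, -13, -7, -4, 16, -9, 0]
-21 < parent -20 at index 0, swap → [-21, -19, -20, -13, -7, -4, 16, -9, 0]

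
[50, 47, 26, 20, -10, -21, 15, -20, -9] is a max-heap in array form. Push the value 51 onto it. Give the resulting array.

append 51 at index 9 → [50, 47, 26, 20, -10, -21, 15, -20, -9, 51]
51 > parent -10 at index 4, swap → [50, 47, 26, 20, 51, -21, 15, -20, -9, -10]
51 > parent 47 at index 1, swap → [50, 51, 26, 20, 47, -21, 15, -20, -9, -10]
51 > parent 50 at index 0, swap → [51, 50, 26, 20, 47, -21, 15, -20, -9, -10]

[51, 50, 26, 20, 47, -21, 15, -20, -9, -10]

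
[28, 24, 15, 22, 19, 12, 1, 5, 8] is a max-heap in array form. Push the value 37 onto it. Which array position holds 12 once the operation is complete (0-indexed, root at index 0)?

5

append 37 at index 9 → [28, 24, 15, 22, 19, 12, 1, 5, 8, 37]
37 > parent 19 at index 4, swap → [28, 24, 15, 22, 37, 12, 1, 5, 8, 19]
37 > parent 24 at index 1, swap → [28, 37, 15, 22, 24, 12, 1, 5, 8, 19]
37 > parent 28 at index 0, swap → [37, 28, 15, 22, 24, 12, 1, 5, 8, 19]
resulting array: [37, 28, 15, 22, 24, 12, 1, 5, 8, 19]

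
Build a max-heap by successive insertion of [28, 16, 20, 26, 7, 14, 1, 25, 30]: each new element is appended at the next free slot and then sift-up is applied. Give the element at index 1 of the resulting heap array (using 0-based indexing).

28

Insert 28:
  append 28 at index 0 → [28] (no swap needed)
Insert 16:
  append 16 at index 1 → [28, 16] (no swap needed)
Insert 20:
  append 20 at index 2 → [28, 16, 20] (no swap needed)
Insert 26:
  append 26 at index 3 → [28, 16, 20, 26]
  26 > parent 16 at index 1, swap → [28, 26, 20, 16]
Insert 7:
  append 7 at index 4 → [28, 26, 20, 16, 7] (no swap needed)
Insert 14:
  append 14 at index 5 → [28, 26, 20, 16, 7, 14] (no swap needed)
Insert 1:
  append 1 at index 6 → [28, 26, 20, 16, 7, 14, 1] (no swap needed)
Insert 25:
  append 25 at index 7 → [28, 26, 20, 16, 7, 14, 1, 25]
  25 > parent 16 at index 3, swap → [28, 26, 20, 25, 7, 14, 1, 16]
Insert 30:
  append 30 at index 8 → [28, 26, 20, 25, 7, 14, 1, 16, 30]
  30 > parent 25 at index 3, swap → [28, 26, 20, 30, 7, 14, 1, 16, 25]
  30 > parent 26 at index 1, swap → [28, 30, 20, 26, 7, 14, 1, 16, 25]
  30 > parent 28 at index 0, swap → [30, 28, 20, 26, 7, 14, 1, 16, 25]
resulting array: [30, 28, 20, 26, 7, 14, 1, 16, 25]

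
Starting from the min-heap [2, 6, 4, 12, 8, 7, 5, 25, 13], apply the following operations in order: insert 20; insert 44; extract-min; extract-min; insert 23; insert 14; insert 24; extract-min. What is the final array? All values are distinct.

[6, 8, 7, 12, 14, 20, 44, 25, 13, 23, 24]

insert 20:
  append 20 at index 9 → [2, 6, 4, 12, 8, 7, 5, 25, 13, 20] (no swap needed)
insert 44:
  append 44 at index 10 → [2, 6, 4, 12, 8, 7, 5, 25, 13, 20, 44] (no swap needed)
extract-min → returns 2:
  remove root 2; move last element 44 to root → [44, 6, 4, 12, 8, 7, 5, 25, 13, 20]
  44 vs smaller child 4 at index 2, swap → [4, 6, 44, 12, 8, 7, 5, 25, 13, 20]
  44 vs smaller child 5 at index 6, swap → [4, 6, 5, 12, 8, 7, 44, 25, 13, 20]
extract-min → returns 4:
  remove root 4; move last element 20 to root → [20, 6, 5, 12, 8, 7, 44, 25, 13]
  20 vs smaller child 5 at index 2, swap → [5, 6, 20, 12, 8, 7, 44, 25, 13]
  20 vs smaller child 7 at index 5, swap → [5, 6, 7, 12, 8, 20, 44, 25, 13]
insert 23:
  append 23 at index 9 → [5, 6, 7, 12, 8, 20, 44, 25, 13, 23] (no swap needed)
insert 14:
  append 14 at index 10 → [5, 6, 7, 12, 8, 20, 44, 25, 13, 23, 14] (no swap needed)
insert 24:
  append 24 at index 11 → [5, 6, 7, 12, 8, 20, 44, 25, 13, 23, 14, 24] (no swap needed)
extract-min → returns 5:
  remove root 5; move last element 24 to root → [24, 6, 7, 12, 8, 20, 44, 25, 13, 23, 14]
  24 vs smaller child 6 at index 1, swap → [6, 24, 7, 12, 8, 20, 44, 25, 13, 23, 14]
  24 vs smaller child 8 at index 4, swap → [6, 8, 7, 12, 24, 20, 44, 25, 13, 23, 14]
  24 vs smaller child 14 at index 10, swap → [6, 8, 7, 12, 14, 20, 44, 25, 13, 23, 24]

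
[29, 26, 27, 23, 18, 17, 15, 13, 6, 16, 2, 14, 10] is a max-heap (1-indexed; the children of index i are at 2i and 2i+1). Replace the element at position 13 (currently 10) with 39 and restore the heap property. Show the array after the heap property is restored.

[39, 26, 29, 23, 18, 27, 15, 13, 6, 16, 2, 14, 17]

set index 13 from 10 to 39 → [29, 26, 27, 23, 18, 17, 15, 13, 6, 16, 2, 14, 39]
39 > parent 17 at index 6, swap → [29, 26, 27, 23, 18, 39, 15, 13, 6, 16, 2, 14, 17]
39 > parent 27 at index 3, swap → [29, 26, 39, 23, 18, 27, 15, 13, 6, 16, 2, 14, 17]
39 > parent 29 at index 1, swap → [39, 26, 29, 23, 18, 27, 15, 13, 6, 16, 2, 14, 17]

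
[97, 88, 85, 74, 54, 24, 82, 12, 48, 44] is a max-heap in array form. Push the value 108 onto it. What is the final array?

append 108 at index 10 → [97, 88, 85, 74, 54, 24, 82, 12, 48, 44, 108]
108 > parent 54 at index 4, swap → [97, 88, 85, 74, 108, 24, 82, 12, 48, 44, 54]
108 > parent 88 at index 1, swap → [97, 108, 85, 74, 88, 24, 82, 12, 48, 44, 54]
108 > parent 97 at index 0, swap → [108, 97, 85, 74, 88, 24, 82, 12, 48, 44, 54]

[108, 97, 85, 74, 88, 24, 82, 12, 48, 44, 54]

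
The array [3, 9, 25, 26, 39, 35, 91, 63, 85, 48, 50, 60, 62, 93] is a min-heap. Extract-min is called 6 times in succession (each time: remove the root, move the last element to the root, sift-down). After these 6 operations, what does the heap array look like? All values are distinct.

[48, 62, 50, 63, 85, 60, 91, 93]

extract-min #1 returns 3:
  remove root 3; move last element 93 to root → [93, 9, 25, 26, 39, 35, 91, 63, 85, 48, 50, 60, 62]
  93 vs smaller child 9 at index 1, swap → [9, 93, 25, 26, 39, 35, 91, 63, 85, 48, 50, 60, 62]
  93 vs smaller child 26 at index 3, swap → [9, 26, 25, 93, 39, 35, 91, 63, 85, 48, 50, 60, 62]
  93 vs smaller child 63 at index 7, swap → [9, 26, 25, 63, 39, 35, 91, 93, 85, 48, 50, 60, 62]
extract-min #2 returns 9:
  remove root 9; move last element 62 to root → [62, 26, 25, 63, 39, 35, 91, 93, 85, 48, 50, 60]
  62 vs smaller child 25 at index 2, swap → [25, 26, 62, 63, 39, 35, 91, 93, 85, 48, 50, 60]
  62 vs smaller child 35 at index 5, swap → [25, 26, 35, 63, 39, 62, 91, 93, 85, 48, 50, 60]
  62 vs only child 60 at index 11, swap → [25, 26, 35, 63, 39, 60, 91, 93, 85, 48, 50, 62]
extract-min #3 returns 25:
  remove root 25; move last element 62 to root → [62, 26, 35, 63, 39, 60, 91, 93, 85, 48, 50]
  62 vs smaller child 26 at index 1, swap → [26, 62, 35, 63, 39, 60, 91, 93, 85, 48, 50]
  62 vs smaller child 39 at index 4, swap → [26, 39, 35, 63, 62, 60, 91, 93, 85, 48, 50]
  62 vs smaller child 48 at index 9, swap → [26, 39, 35, 63, 48, 60, 91, 93, 85, 62, 50]
extract-min #4 returns 26:
  remove root 26; move last element 50 to root → [50, 39, 35, 63, 48, 60, 91, 93, 85, 62]
  50 vs smaller child 35 at index 2, swap → [35, 39, 50, 63, 48, 60, 91, 93, 85, 62]
extract-min #5 returns 35:
  remove root 35; move last element 62 to root → [62, 39, 50, 63, 48, 60, 91, 93, 85]
  62 vs smaller child 39 at index 1, swap → [39, 62, 50, 63, 48, 60, 91, 93, 85]
  62 vs smaller child 48 at index 4, swap → [39, 48, 50, 63, 62, 60, 91, 93, 85]
extract-min #6 returns 39:
  remove root 39; move last element 85 to root → [85, 48, 50, 63, 62, 60, 91, 93]
  85 vs smaller child 48 at index 1, swap → [48, 85, 50, 63, 62, 60, 91, 93]
  85 vs smaller child 62 at index 4, swap → [48, 62, 50, 63, 85, 60, 91, 93]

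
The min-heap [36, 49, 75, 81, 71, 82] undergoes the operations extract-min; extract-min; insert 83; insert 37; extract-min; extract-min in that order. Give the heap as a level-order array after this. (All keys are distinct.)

extract-min → returns 36:
  remove root 36; move last element 82 to root → [82, 49, 75, 81, 71]
  82 vs smaller child 49 at index 1, swap → [49, 82, 75, 81, 71]
  82 vs smaller child 71 at index 4, swap → [49, 71, 75, 81, 82]
extract-min → returns 49:
  remove root 49; move last element 82 to root → [82, 71, 75, 81]
  82 vs smaller child 71 at index 1, swap → [71, 82, 75, 81]
  82 vs only child 81 at index 3, swap → [71, 81, 75, 82]
insert 83:
  append 83 at index 4 → [71, 81, 75, 82, 83] (no swap needed)
insert 37:
  append 37 at index 5 → [71, 81, 75, 82, 83, 37]
  37 < parent 75 at index 2, swap → [71, 81, 37, 82, 83, 75]
  37 < parent 71 at index 0, swap → [37, 81, 71, 82, 83, 75]
extract-min → returns 37:
  remove root 37; move last element 75 to root → [75, 81, 71, 82, 83]
  75 vs smaller child 71 at index 2, swap → [71, 81, 75, 82, 83]
extract-min → returns 71:
  remove root 71; move last element 83 to root → [83, 81, 75, 82]
  83 vs smaller child 75 at index 2, swap → [75, 81, 83, 82]

[75, 81, 83, 82]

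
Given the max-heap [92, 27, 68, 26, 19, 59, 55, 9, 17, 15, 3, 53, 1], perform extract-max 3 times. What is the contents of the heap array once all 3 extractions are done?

[55, 27, 53, 26, 19, 3, 1, 9, 17, 15]

extract-max #1 returns 92:
  remove root 92; move last element 1 to root → [1, 27, 68, 26, 19, 59, 55, 9, 17, 15, 3, 53]
  1 vs larger child 68 at index 2, swap → [68, 27, 1, 26, 19, 59, 55, 9, 17, 15, 3, 53]
  1 vs larger child 59 at index 5, swap → [68, 27, 59, 26, 19, 1, 55, 9, 17, 15, 3, 53]
  1 vs only child 53 at index 11, swap → [68, 27, 59, 26, 19, 53, 55, 9, 17, 15, 3, 1]
extract-max #2 returns 68:
  remove root 68; move last element 1 to root → [1, 27, 59, 26, 19, 53, 55, 9, 17, 15, 3]
  1 vs larger child 59 at index 2, swap → [59, 27, 1, 26, 19, 53, 55, 9, 17, 15, 3]
  1 vs larger child 55 at index 6, swap → [59, 27, 55, 26, 19, 53, 1, 9, 17, 15, 3]
extract-max #3 returns 59:
  remove root 59; move last element 3 to root → [3, 27, 55, 26, 19, 53, 1, 9, 17, 15]
  3 vs larger child 55 at index 2, swap → [55, 27, 3, 26, 19, 53, 1, 9, 17, 15]
  3 vs larger child 53 at index 5, swap → [55, 27, 53, 26, 19, 3, 1, 9, 17, 15]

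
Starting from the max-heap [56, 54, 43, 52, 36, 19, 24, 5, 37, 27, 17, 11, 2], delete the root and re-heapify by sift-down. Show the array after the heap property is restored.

[54, 52, 43, 37, 36, 19, 24, 5, 2, 27, 17, 11]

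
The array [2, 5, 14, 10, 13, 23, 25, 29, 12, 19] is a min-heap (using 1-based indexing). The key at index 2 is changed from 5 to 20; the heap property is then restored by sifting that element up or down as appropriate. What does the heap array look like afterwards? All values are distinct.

[2, 10, 14, 12, 13, 23, 25, 29, 20, 19]

set index 2 from 5 to 20 → [2, 20, 14, 10, 13, 23, 25, 29, 12, 19]
20 vs smaller child 10 at index 4, swap → [2, 10, 14, 20, 13, 23, 25, 29, 12, 19]
20 vs smaller child 12 at index 9, swap → [2, 10, 14, 12, 13, 23, 25, 29, 20, 19]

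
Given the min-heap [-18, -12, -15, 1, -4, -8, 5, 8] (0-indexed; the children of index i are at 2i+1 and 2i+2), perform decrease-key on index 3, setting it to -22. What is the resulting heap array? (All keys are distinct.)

[-22, -18, -15, -12, -4, -8, 5, 8]

set index 3 from 1 to -22 → [-18, -12, -15, -22, -4, -8, 5, 8]
-22 < parent -12 at index 1, swap → [-18, -22, -15, -12, -4, -8, 5, 8]
-22 < parent -18 at index 0, swap → [-22, -18, -15, -12, -4, -8, 5, 8]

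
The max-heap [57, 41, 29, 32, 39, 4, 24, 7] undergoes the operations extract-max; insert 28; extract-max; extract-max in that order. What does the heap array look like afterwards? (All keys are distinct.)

[32, 28, 29, 24, 7, 4]

extract-max → returns 57:
  remove root 57; move last element 7 to root → [7, 41, 29, 32, 39, 4, 24]
  7 vs larger child 41 at index 1, swap → [41, 7, 29, 32, 39, 4, 24]
  7 vs larger child 39 at index 4, swap → [41, 39, 29, 32, 7, 4, 24]
insert 28:
  append 28 at index 7 → [41, 39, 29, 32, 7, 4, 24, 28] (no swap needed)
extract-max → returns 41:
  remove root 41; move last element 28 to root → [28, 39, 29, 32, 7, 4, 24]
  28 vs larger child 39 at index 1, swap → [39, 28, 29, 32, 7, 4, 24]
  28 vs larger child 32 at index 3, swap → [39, 32, 29, 28, 7, 4, 24]
extract-max → returns 39:
  remove root 39; move last element 24 to root → [24, 32, 29, 28, 7, 4]
  24 vs larger child 32 at index 1, swap → [32, 24, 29, 28, 7, 4]
  24 vs larger child 28 at index 3, swap → [32, 28, 29, 24, 7, 4]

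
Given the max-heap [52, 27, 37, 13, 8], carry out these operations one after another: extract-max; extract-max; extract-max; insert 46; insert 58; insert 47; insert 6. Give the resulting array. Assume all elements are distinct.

[58, 47, 13, 8, 46, 6]

extract-max → returns 52:
  remove root 52; move last element 8 to root → [8, 27, 37, 13]
  8 vs larger child 37 at index 2, swap → [37, 27, 8, 13]
extract-max → returns 37:
  remove root 37; move last element 13 to root → [13, 27, 8]
  13 vs larger child 27 at index 1, swap → [27, 13, 8]
extract-max → returns 27:
  remove root 27; move last element 8 to root → [8, 13]
  8 vs only child 13 at index 1, swap → [13, 8]
insert 46:
  append 46 at index 2 → [13, 8, 46]
  46 > parent 13 at index 0, swap → [46, 8, 13]
insert 58:
  append 58 at index 3 → [46, 8, 13, 58]
  58 > parent 8 at index 1, swap → [46, 58, 13, 8]
  58 > parent 46 at index 0, swap → [58, 46, 13, 8]
insert 47:
  append 47 at index 4 → [58, 46, 13, 8, 47]
  47 > parent 46 at index 1, swap → [58, 47, 13, 8, 46]
insert 6:
  append 6 at index 5 → [58, 47, 13, 8, 46, 6] (no swap needed)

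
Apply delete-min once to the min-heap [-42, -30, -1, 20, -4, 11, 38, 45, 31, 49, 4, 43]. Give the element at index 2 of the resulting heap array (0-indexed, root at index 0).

remove root -42; move last element 43 to root → [43, -30, -1, 20, -4, 11, 38, 45, 31, 49, 4]
43 vs smaller child -30 at index 1, swap → [-30, 43, -1, 20, -4, 11, 38, 45, 31, 49, 4]
43 vs smaller child -4 at index 4, swap → [-30, -4, -1, 20, 43, 11, 38, 45, 31, 49, 4]
43 vs smaller child 4 at index 10, swap → [-30, -4, -1, 20, 4, 11, 38, 45, 31, 49, 43]
resulting array: [-30, -4, -1, 20, 4, 11, 38, 45, 31, 49, 43]

-1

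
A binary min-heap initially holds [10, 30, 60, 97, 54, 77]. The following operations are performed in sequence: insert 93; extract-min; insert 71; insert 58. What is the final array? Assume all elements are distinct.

[30, 54, 60, 58, 93, 77, 71, 97]

insert 93:
  append 93 at index 6 → [10, 30, 60, 97, 54, 77, 93] (no swap needed)
extract-min → returns 10:
  remove root 10; move last element 93 to root → [93, 30, 60, 97, 54, 77]
  93 vs smaller child 30 at index 1, swap → [30, 93, 60, 97, 54, 77]
  93 vs smaller child 54 at index 4, swap → [30, 54, 60, 97, 93, 77]
insert 71:
  append 71 at index 6 → [30, 54, 60, 97, 93, 77, 71] (no swap needed)
insert 58:
  append 58 at index 7 → [30, 54, 60, 97, 93, 77, 71, 58]
  58 < parent 97 at index 3, swap → [30, 54, 60, 58, 93, 77, 71, 97]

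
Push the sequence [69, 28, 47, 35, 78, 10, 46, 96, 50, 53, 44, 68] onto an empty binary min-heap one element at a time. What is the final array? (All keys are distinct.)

[10, 35, 28, 50, 44, 47, 46, 96, 69, 78, 53, 68]

Insert 69:
  append 69 at index 0 → [69] (no swap needed)
Insert 28:
  append 28 at index 1 → [69, 28]
  28 < parent 69 at index 0, swap → [28, 69]
Insert 47:
  append 47 at index 2 → [28, 69, 47] (no swap needed)
Insert 35:
  append 35 at index 3 → [28, 69, 47, 35]
  35 < parent 69 at index 1, swap → [28, 35, 47, 69]
Insert 78:
  append 78 at index 4 → [28, 35, 47, 69, 78] (no swap needed)
Insert 10:
  append 10 at index 5 → [28, 35, 47, 69, 78, 10]
  10 < parent 47 at index 2, swap → [28, 35, 10, 69, 78, 47]
  10 < parent 28 at index 0, swap → [10, 35, 28, 69, 78, 47]
Insert 46:
  append 46 at index 6 → [10, 35, 28, 69, 78, 47, 46] (no swap needed)
Insert 96:
  append 96 at index 7 → [10, 35, 28, 69, 78, 47, 46, 96] (no swap needed)
Insert 50:
  append 50 at index 8 → [10, 35, 28, 69, 78, 47, 46, 96, 50]
  50 < parent 69 at index 3, swap → [10, 35, 28, 50, 78, 47, 46, 96, 69]
Insert 53:
  append 53 at index 9 → [10, 35, 28, 50, 78, 47, 46, 96, 69, 53]
  53 < parent 78 at index 4, swap → [10, 35, 28, 50, 53, 47, 46, 96, 69, 78]
Insert 44:
  append 44 at index 10 → [10, 35, 28, 50, 53, 47, 46, 96, 69, 78, 44]
  44 < parent 53 at index 4, swap → [10, 35, 28, 50, 44, 47, 46, 96, 69, 78, 53]
Insert 68:
  append 68 at index 11 → [10, 35, 28, 50, 44, 47, 46, 96, 69, 78, 53, 68] (no swap needed)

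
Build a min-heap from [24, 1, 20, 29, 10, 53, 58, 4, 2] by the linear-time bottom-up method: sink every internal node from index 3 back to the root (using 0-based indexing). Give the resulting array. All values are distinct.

sift down from index 3:
  29 vs smaller child 2 at index 8, swap → [24, 1, 20, 2, 10, 53, 58, 4, 29]
sift down from index 2: already satisfies heap property
sift down from index 1: already satisfies heap property
sift down from index 0:
  24 vs smaller child 1 at index 1, swap → [1, 24, 20, 2, 10, 53, 58, 4, 29]
  24 vs smaller child 2 at index 3, swap → [1, 2, 20, 24, 10, 53, 58, 4, 29]
  24 vs smaller child 4 at index 7, swap → [1, 2, 20, 4, 10, 53, 58, 24, 29]

[1, 2, 20, 4, 10, 53, 58, 24, 29]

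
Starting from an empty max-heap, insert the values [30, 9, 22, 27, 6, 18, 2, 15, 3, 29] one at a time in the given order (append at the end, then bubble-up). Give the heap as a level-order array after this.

Insert 30:
  append 30 at index 0 → [30] (no swap needed)
Insert 9:
  append 9 at index 1 → [30, 9] (no swap needed)
Insert 22:
  append 22 at index 2 → [30, 9, 22] (no swap needed)
Insert 27:
  append 27 at index 3 → [30, 9, 22, 27]
  27 > parent 9 at index 1, swap → [30, 27, 22, 9]
Insert 6:
  append 6 at index 4 → [30, 27, 22, 9, 6] (no swap needed)
Insert 18:
  append 18 at index 5 → [30, 27, 22, 9, 6, 18] (no swap needed)
Insert 2:
  append 2 at index 6 → [30, 27, 22, 9, 6, 18, 2] (no swap needed)
Insert 15:
  append 15 at index 7 → [30, 27, 22, 9, 6, 18, 2, 15]
  15 > parent 9 at index 3, swap → [30, 27, 22, 15, 6, 18, 2, 9]
Insert 3:
  append 3 at index 8 → [30, 27, 22, 15, 6, 18, 2, 9, 3] (no swap needed)
Insert 29:
  append 29 at index 9 → [30, 27, 22, 15, 6, 18, 2, 9, 3, 29]
  29 > parent 6 at index 4, swap → [30, 27, 22, 15, 29, 18, 2, 9, 3, 6]
  29 > parent 27 at index 1, swap → [30, 29, 22, 15, 27, 18, 2, 9, 3, 6]

[30, 29, 22, 15, 27, 18, 2, 9, 3, 6]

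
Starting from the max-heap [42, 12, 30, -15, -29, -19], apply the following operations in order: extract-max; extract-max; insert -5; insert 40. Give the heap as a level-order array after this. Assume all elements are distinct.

[40, -5, 12, -29, -15, -19]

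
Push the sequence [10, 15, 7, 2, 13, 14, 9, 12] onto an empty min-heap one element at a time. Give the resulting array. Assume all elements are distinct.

[2, 7, 9, 12, 13, 14, 10, 15]

Insert 10:
  append 10 at index 0 → [10] (no swap needed)
Insert 15:
  append 15 at index 1 → [10, 15] (no swap needed)
Insert 7:
  append 7 at index 2 → [10, 15, 7]
  7 < parent 10 at index 0, swap → [7, 15, 10]
Insert 2:
  append 2 at index 3 → [7, 15, 10, 2]
  2 < parent 15 at index 1, swap → [7, 2, 10, 15]
  2 < parent 7 at index 0, swap → [2, 7, 10, 15]
Insert 13:
  append 13 at index 4 → [2, 7, 10, 15, 13] (no swap needed)
Insert 14:
  append 14 at index 5 → [2, 7, 10, 15, 13, 14] (no swap needed)
Insert 9:
  append 9 at index 6 → [2, 7, 10, 15, 13, 14, 9]
  9 < parent 10 at index 2, swap → [2, 7, 9, 15, 13, 14, 10]
Insert 12:
  append 12 at index 7 → [2, 7, 9, 15, 13, 14, 10, 12]
  12 < parent 15 at index 3, swap → [2, 7, 9, 12, 13, 14, 10, 15]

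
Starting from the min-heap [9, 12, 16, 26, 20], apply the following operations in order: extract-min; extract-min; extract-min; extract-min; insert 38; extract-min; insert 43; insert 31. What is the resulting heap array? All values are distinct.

extract-min → returns 9:
  remove root 9; move last element 20 to root → [20, 12, 16, 26]
  20 vs smaller child 12 at index 1, swap → [12, 20, 16, 26]
extract-min → returns 12:
  remove root 12; move last element 26 to root → [26, 20, 16]
  26 vs smaller child 16 at index 2, swap → [16, 20, 26]
extract-min → returns 16:
  remove root 16; move last element 26 to root → [26, 20]
  26 vs only child 20 at index 1, swap → [20, 26]
extract-min → returns 20:
  remove root 20; move last element 26 to root → [26] (no swap needed)
insert 38:
  append 38 at index 1 → [26, 38] (no swap needed)
extract-min → returns 26:
  remove root 26; move last element 38 to root → [38] (no swap needed)
insert 43:
  append 43 at index 1 → [38, 43] (no swap needed)
insert 31:
  append 31 at index 2 → [38, 43, 31]
  31 < parent 38 at index 0, swap → [31, 43, 38]

[31, 43, 38]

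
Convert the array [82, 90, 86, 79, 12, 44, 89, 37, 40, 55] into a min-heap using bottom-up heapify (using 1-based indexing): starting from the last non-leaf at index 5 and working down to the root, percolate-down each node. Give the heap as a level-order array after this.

[12, 37, 44, 40, 55, 86, 89, 79, 82, 90]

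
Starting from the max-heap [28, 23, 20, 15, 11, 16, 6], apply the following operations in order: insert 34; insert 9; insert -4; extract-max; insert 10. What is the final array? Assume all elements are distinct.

[28, 23, 20, 15, 11, 16, 6, -4, 9, 10]

insert 34:
  append 34 at index 7 → [28, 23, 20, 15, 11, 16, 6, 34]
  34 > parent 15 at index 3, swap → [28, 23, 20, 34, 11, 16, 6, 15]
  34 > parent 23 at index 1, swap → [28, 34, 20, 23, 11, 16, 6, 15]
  34 > parent 28 at index 0, swap → [34, 28, 20, 23, 11, 16, 6, 15]
insert 9:
  append 9 at index 8 → [34, 28, 20, 23, 11, 16, 6, 15, 9] (no swap needed)
insert -4:
  append -4 at index 9 → [34, 28, 20, 23, 11, 16, 6, 15, 9, -4] (no swap needed)
extract-max → returns 34:
  remove root 34; move last element -4 to root → [-4, 28, 20, 23, 11, 16, 6, 15, 9]
  -4 vs larger child 28 at index 1, swap → [28, -4, 20, 23, 11, 16, 6, 15, 9]
  -4 vs larger child 23 at index 3, swap → [28, 23, 20, -4, 11, 16, 6, 15, 9]
  -4 vs larger child 15 at index 7, swap → [28, 23, 20, 15, 11, 16, 6, -4, 9]
insert 10:
  append 10 at index 9 → [28, 23, 20, 15, 11, 16, 6, -4, 9, 10] (no swap needed)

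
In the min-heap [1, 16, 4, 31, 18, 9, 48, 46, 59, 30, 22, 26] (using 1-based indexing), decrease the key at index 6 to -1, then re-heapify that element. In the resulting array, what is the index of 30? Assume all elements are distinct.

10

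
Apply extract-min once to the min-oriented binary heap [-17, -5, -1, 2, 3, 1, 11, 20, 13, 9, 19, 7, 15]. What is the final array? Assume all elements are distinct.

[-5, 2, -1, 13, 3, 1, 11, 20, 15, 9, 19, 7]

remove root -17; move last element 15 to root → [15, -5, -1, 2, 3, 1, 11, 20, 13, 9, 19, 7]
15 vs smaller child -5 at index 1, swap → [-5, 15, -1, 2, 3, 1, 11, 20, 13, 9, 19, 7]
15 vs smaller child 2 at index 3, swap → [-5, 2, -1, 15, 3, 1, 11, 20, 13, 9, 19, 7]
15 vs smaller child 13 at index 8, swap → [-5, 2, -1, 13, 3, 1, 11, 20, 15, 9, 19, 7]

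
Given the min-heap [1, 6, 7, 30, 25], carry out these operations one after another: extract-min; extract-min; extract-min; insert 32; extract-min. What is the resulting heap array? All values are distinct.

[30, 32]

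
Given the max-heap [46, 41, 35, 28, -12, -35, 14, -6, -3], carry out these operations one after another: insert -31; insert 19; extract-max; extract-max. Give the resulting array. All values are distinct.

[35, 28, 14, -3, 19, -35, -31, -6, -12]

insert -31:
  append -31 at index 9 → [46, 41, 35, 28, -12, -35, 14, -6, -3, -31] (no swap needed)
insert 19:
  append 19 at index 10 → [46, 41, 35, 28, -12, -35, 14, -6, -3, -31, 19]
  19 > parent -12 at index 4, swap → [46, 41, 35, 28, 19, -35, 14, -6, -3, -31, -12]
extract-max → returns 46:
  remove root 46; move last element -12 to root → [-12, 41, 35, 28, 19, -35, 14, -6, -3, -31]
  -12 vs larger child 41 at index 1, swap → [41, -12, 35, 28, 19, -35, 14, -6, -3, -31]
  -12 vs larger child 28 at index 3, swap → [41, 28, 35, -12, 19, -35, 14, -6, -3, -31]
  -12 vs larger child -3 at index 8, swap → [41, 28, 35, -3, 19, -35, 14, -6, -12, -31]
extract-max → returns 41:
  remove root 41; move last element -31 to root → [-31, 28, 35, -3, 19, -35, 14, -6, -12]
  -31 vs larger child 35 at index 2, swap → [35, 28, -31, -3, 19, -35, 14, -6, -12]
  -31 vs larger child 14 at index 6, swap → [35, 28, 14, -3, 19, -35, -31, -6, -12]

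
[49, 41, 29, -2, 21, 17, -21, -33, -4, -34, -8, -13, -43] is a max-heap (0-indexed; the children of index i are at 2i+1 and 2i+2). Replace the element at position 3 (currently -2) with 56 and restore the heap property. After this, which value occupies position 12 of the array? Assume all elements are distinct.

-43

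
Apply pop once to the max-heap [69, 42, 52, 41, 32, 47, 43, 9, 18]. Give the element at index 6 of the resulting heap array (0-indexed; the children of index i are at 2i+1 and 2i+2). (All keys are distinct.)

remove root 69; move last element 18 to root → [18, 42, 52, 41, 32, 47, 43, 9]
18 vs larger child 52 at index 2, swap → [52, 42, 18, 41, 32, 47, 43, 9]
18 vs larger child 47 at index 5, swap → [52, 42, 47, 41, 32, 18, 43, 9]
resulting array: [52, 42, 47, 41, 32, 18, 43, 9]

43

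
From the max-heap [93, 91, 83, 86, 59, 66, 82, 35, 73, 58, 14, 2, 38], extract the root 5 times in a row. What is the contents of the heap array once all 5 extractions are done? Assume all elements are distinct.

[73, 59, 66, 38, 2, 58, 14, 35]

extract-max #1 returns 93:
  remove root 93; move last element 38 to root → [38, 91, 83, 86, 59, 66, 82, 35, 73, 58, 14, 2]
  38 vs larger child 91 at index 1, swap → [91, 38, 83, 86, 59, 66, 82, 35, 73, 58, 14, 2]
  38 vs larger child 86 at index 3, swap → [91, 86, 83, 38, 59, 66, 82, 35, 73, 58, 14, 2]
  38 vs larger child 73 at index 8, swap → [91, 86, 83, 73, 59, 66, 82, 35, 38, 58, 14, 2]
extract-max #2 returns 91:
  remove root 91; move last element 2 to root → [2, 86, 83, 73, 59, 66, 82, 35, 38, 58, 14]
  2 vs larger child 86 at index 1, swap → [86, 2, 83, 73, 59, 66, 82, 35, 38, 58, 14]
  2 vs larger child 73 at index 3, swap → [86, 73, 83, 2, 59, 66, 82, 35, 38, 58, 14]
  2 vs larger child 38 at index 8, swap → [86, 73, 83, 38, 59, 66, 82, 35, 2, 58, 14]
extract-max #3 returns 86:
  remove root 86; move last element 14 to root → [14, 73, 83, 38, 59, 66, 82, 35, 2, 58]
  14 vs larger child 83 at index 2, swap → [83, 73, 14, 38, 59, 66, 82, 35, 2, 58]
  14 vs larger child 82 at index 6, swap → [83, 73, 82, 38, 59, 66, 14, 35, 2, 58]
extract-max #4 returns 83:
  remove root 83; move last element 58 to root → [58, 73, 82, 38, 59, 66, 14, 35, 2]
  58 vs larger child 82 at index 2, swap → [82, 73, 58, 38, 59, 66, 14, 35, 2]
  58 vs larger child 66 at index 5, swap → [82, 73, 66, 38, 59, 58, 14, 35, 2]
extract-max #5 returns 82:
  remove root 82; move last element 2 to root → [2, 73, 66, 38, 59, 58, 14, 35]
  2 vs larger child 73 at index 1, swap → [73, 2, 66, 38, 59, 58, 14, 35]
  2 vs larger child 59 at index 4, swap → [73, 59, 66, 38, 2, 58, 14, 35]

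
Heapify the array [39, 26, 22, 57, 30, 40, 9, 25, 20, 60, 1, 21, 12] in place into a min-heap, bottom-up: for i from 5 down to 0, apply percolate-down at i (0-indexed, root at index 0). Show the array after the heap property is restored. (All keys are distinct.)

sift down from index 5:
  40 vs smaller child 12 at index 12, swap → [39, 26, 22, 57, 30, 12, 9, 25, 20, 60, 1, 21, 40]
sift down from index 4:
  30 vs smaller child 1 at index 10, swap → [39, 26, 22, 57, 1, 12, 9, 25, 20, 60, 30, 21, 40]
sift down from index 3:
  57 vs smaller child 20 at index 8, swap → [39, 26, 22, 20, 1, 12, 9, 25, 57, 60, 30, 21, 40]
sift down from index 2:
  22 vs smaller child 9 at index 6, swap → [39, 26, 9, 20, 1, 12, 22, 25, 57, 60, 30, 21, 40]
sift down from index 1:
  26 vs smaller child 1 at index 4, swap → [39, 1, 9, 20, 26, 12, 22, 25, 57, 60, 30, 21, 40]
sift down from index 0:
  39 vs smaller child 1 at index 1, swap → [1, 39, 9, 20, 26, 12, 22, 25, 57, 60, 30, 21, 40]
  39 vs smaller child 20 at index 3, swap → [1, 20, 9, 39, 26, 12, 22, 25, 57, 60, 30, 21, 40]
  39 vs smaller child 25 at index 7, swap → [1, 20, 9, 25, 26, 12, 22, 39, 57, 60, 30, 21, 40]

[1, 20, 9, 25, 26, 12, 22, 39, 57, 60, 30, 21, 40]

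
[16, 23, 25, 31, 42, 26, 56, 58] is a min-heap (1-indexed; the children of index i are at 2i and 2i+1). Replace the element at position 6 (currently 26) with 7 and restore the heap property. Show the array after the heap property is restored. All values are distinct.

[7, 23, 16, 31, 42, 25, 56, 58]

set index 6 from 26 to 7 → [16, 23, 25, 31, 42, 7, 56, 58]
7 < parent 25 at index 3, swap → [16, 23, 7, 31, 42, 25, 56, 58]
7 < parent 16 at index 1, swap → [7, 23, 16, 31, 42, 25, 56, 58]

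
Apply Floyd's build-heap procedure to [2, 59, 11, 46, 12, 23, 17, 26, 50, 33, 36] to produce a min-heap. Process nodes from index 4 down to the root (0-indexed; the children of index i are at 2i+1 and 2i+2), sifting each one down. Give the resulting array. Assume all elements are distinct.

sift down from index 4: already satisfies heap property
sift down from index 3:
  46 vs smaller child 26 at index 7, swap → [2, 59, 11, 26, 12, 23, 17, 46, 50, 33, 36]
sift down from index 2: already satisfies heap property
sift down from index 1:
  59 vs smaller child 12 at index 4, swap → [2, 12, 11, 26, 59, 23, 17, 46, 50, 33, 36]
  59 vs smaller child 33 at index 9, swap → [2, 12, 11, 26, 33, 23, 17, 46, 50, 59, 36]
sift down from index 0: already satisfies heap property

[2, 12, 11, 26, 33, 23, 17, 46, 50, 59, 36]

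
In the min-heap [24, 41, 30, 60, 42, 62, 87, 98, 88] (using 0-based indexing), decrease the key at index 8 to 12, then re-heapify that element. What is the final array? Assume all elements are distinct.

[12, 24, 30, 41, 42, 62, 87, 98, 60]

set index 8 from 88 to 12 → [24, 41, 30, 60, 42, 62, 87, 98, 12]
12 < parent 60 at index 3, swap → [24, 41, 30, 12, 42, 62, 87, 98, 60]
12 < parent 41 at index 1, swap → [24, 12, 30, 41, 42, 62, 87, 98, 60]
12 < parent 24 at index 0, swap → [12, 24, 30, 41, 42, 62, 87, 98, 60]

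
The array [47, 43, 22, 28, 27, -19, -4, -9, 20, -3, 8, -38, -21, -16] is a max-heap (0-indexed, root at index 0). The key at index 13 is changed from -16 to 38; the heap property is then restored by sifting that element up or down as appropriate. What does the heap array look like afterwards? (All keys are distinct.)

[47, 43, 38, 28, 27, -19, 22, -9, 20, -3, 8, -38, -21, -4]

set index 13 from -16 to 38 → [47, 43, 22, 28, 27, -19, -4, -9, 20, -3, 8, -38, -21, 38]
38 > parent -4 at index 6, swap → [47, 43, 22, 28, 27, -19, 38, -9, 20, -3, 8, -38, -21, -4]
38 > parent 22 at index 2, swap → [47, 43, 38, 28, 27, -19, 22, -9, 20, -3, 8, -38, -21, -4]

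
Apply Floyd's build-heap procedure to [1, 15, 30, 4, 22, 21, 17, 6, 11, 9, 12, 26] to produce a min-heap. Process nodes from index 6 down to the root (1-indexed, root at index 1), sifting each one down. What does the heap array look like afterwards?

sift down from index 6: already satisfies heap property
sift down from index 5:
  22 vs smaller child 9 at index 10, swap → [1, 15, 30, 4, 9, 21, 17, 6, 11, 22, 12, 26]
sift down from index 4: already satisfies heap property
sift down from index 3:
  30 vs smaller child 17 at index 7, swap → [1, 15, 17, 4, 9, 21, 30, 6, 11, 22, 12, 26]
sift down from index 2:
  15 vs smaller child 4 at index 4, swap → [1, 4, 17, 15, 9, 21, 30, 6, 11, 22, 12, 26]
  15 vs smaller child 6 at index 8, swap → [1, 4, 17, 6, 9, 21, 30, 15, 11, 22, 12, 26]
sift down from index 1: already satisfies heap property

[1, 4, 17, 6, 9, 21, 30, 15, 11, 22, 12, 26]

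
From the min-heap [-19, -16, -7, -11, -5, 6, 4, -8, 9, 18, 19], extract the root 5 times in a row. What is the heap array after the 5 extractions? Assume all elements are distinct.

extract-min #1 returns -19:
  remove root -19; move last element 19 to root → [19, -16, -7, -11, -5, 6, 4, -8, 9, 18]
  19 vs smaller child -16 at index 1, swap → [-16, 19, -7, -11, -5, 6, 4, -8, 9, 18]
  19 vs smaller child -11 at index 3, swap → [-16, -11, -7, 19, -5, 6, 4, -8, 9, 18]
  19 vs smaller child -8 at index 7, swap → [-16, -11, -7, -8, -5, 6, 4, 19, 9, 18]
extract-min #2 returns -16:
  remove root -16; move last element 18 to root → [18, -11, -7, -8, -5, 6, 4, 19, 9]
  18 vs smaller child -11 at index 1, swap → [-11, 18, -7, -8, -5, 6, 4, 19, 9]
  18 vs smaller child -8 at index 3, swap → [-11, -8, -7, 18, -5, 6, 4, 19, 9]
  18 vs smaller child 9 at index 8, swap → [-11, -8, -7, 9, -5, 6, 4, 19, 18]
extract-min #3 returns -11:
  remove root -11; move last element 18 to root → [18, -8, -7, 9, -5, 6, 4, 19]
  18 vs smaller child -8 at index 1, swap → [-8, 18, -7, 9, -5, 6, 4, 19]
  18 vs smaller child -5 at index 4, swap → [-8, -5, -7, 9, 18, 6, 4, 19]
extract-min #4 returns -8:
  remove root -8; move last element 19 to root → [19, -5, -7, 9, 18, 6, 4]
  19 vs smaller child -7 at index 2, swap → [-7, -5, 19, 9, 18, 6, 4]
  19 vs smaller child 4 at index 6, swap → [-7, -5, 4, 9, 18, 6, 19]
extract-min #5 returns -7:
  remove root -7; move last element 19 to root → [19, -5, 4, 9, 18, 6]
  19 vs smaller child -5 at index 1, swap → [-5, 19, 4, 9, 18, 6]
  19 vs smaller child 9 at index 3, swap → [-5, 9, 4, 19, 18, 6]

[-5, 9, 4, 19, 18, 6]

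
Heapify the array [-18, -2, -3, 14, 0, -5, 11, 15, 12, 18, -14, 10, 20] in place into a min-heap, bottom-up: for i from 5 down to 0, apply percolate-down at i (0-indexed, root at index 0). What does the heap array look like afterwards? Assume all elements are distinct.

sift down from index 5: already satisfies heap property
sift down from index 4:
  0 vs smaller child -14 at index 10, swap → [-18, -2, -3, 14, -14, -5, 11, 15, 12, 18, 0, 10, 20]
sift down from index 3:
  14 vs smaller child 12 at index 8, swap → [-18, -2, -3, 12, -14, -5, 11, 15, 14, 18, 0, 10, 20]
sift down from index 2:
  -3 vs smaller child -5 at index 5, swap → [-18, -2, -5, 12, -14, -3, 11, 15, 14, 18, 0, 10, 20]
sift down from index 1:
  -2 vs smaller child -14 at index 4, swap → [-18, -14, -5, 12, -2, -3, 11, 15, 14, 18, 0, 10, 20]
sift down from index 0: already satisfies heap property

[-18, -14, -5, 12, -2, -3, 11, 15, 14, 18, 0, 10, 20]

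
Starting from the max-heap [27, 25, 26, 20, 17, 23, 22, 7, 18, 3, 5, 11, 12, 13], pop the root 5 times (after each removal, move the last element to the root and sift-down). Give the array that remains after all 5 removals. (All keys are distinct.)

[20, 18, 13, 12, 17, 5, 11, 7, 3]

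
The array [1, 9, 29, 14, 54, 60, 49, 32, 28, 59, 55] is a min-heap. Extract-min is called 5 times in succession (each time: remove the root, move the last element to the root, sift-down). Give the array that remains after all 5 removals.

extract-min #1 returns 1:
  remove root 1; move last element 55 to root → [55, 9, 29, 14, 54, 60, 49, 32, 28, 59]
  55 vs smaller child 9 at index 1, swap → [9, 55, 29, 14, 54, 60, 49, 32, 28, 59]
  55 vs smaller child 14 at index 3, swap → [9, 14, 29, 55, 54, 60, 49, 32, 28, 59]
  55 vs smaller child 28 at index 8, swap → [9, 14, 29, 28, 54, 60, 49, 32, 55, 59]
extract-min #2 returns 9:
  remove root 9; move last element 59 to root → [59, 14, 29, 28, 54, 60, 49, 32, 55]
  59 vs smaller child 14 at index 1, swap → [14, 59, 29, 28, 54, 60, 49, 32, 55]
  59 vs smaller child 28 at index 3, swap → [14, 28, 29, 59, 54, 60, 49, 32, 55]
  59 vs smaller child 32 at index 7, swap → [14, 28, 29, 32, 54, 60, 49, 59, 55]
extract-min #3 returns 14:
  remove root 14; move last element 55 to root → [55, 28, 29, 32, 54, 60, 49, 59]
  55 vs smaller child 28 at index 1, swap → [28, 55, 29, 32, 54, 60, 49, 59]
  55 vs smaller child 32 at index 3, swap → [28, 32, 29, 55, 54, 60, 49, 59]
extract-min #4 returns 28:
  remove root 28; move last element 59 to root → [59, 32, 29, 55, 54, 60, 49]
  59 vs smaller child 29 at index 2, swap → [29, 32, 59, 55, 54, 60, 49]
  59 vs smaller child 49 at index 6, swap → [29, 32, 49, 55, 54, 60, 59]
extract-min #5 returns 29:
  remove root 29; move last element 59 to root → [59, 32, 49, 55, 54, 60]
  59 vs smaller child 32 at index 1, swap → [32, 59, 49, 55, 54, 60]
  59 vs smaller child 54 at index 4, swap → [32, 54, 49, 55, 59, 60]

[32, 54, 49, 55, 59, 60]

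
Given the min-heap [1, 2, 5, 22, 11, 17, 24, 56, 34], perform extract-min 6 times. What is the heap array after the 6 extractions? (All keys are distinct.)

extract-min #1 returns 1:
  remove root 1; move last element 34 to root → [34, 2, 5, 22, 11, 17, 24, 56]
  34 vs smaller child 2 at index 1, swap → [2, 34, 5, 22, 11, 17, 24, 56]
  34 vs smaller child 11 at index 4, swap → [2, 11, 5, 22, 34, 17, 24, 56]
extract-min #2 returns 2:
  remove root 2; move last element 56 to root → [56, 11, 5, 22, 34, 17, 24]
  56 vs smaller child 5 at index 2, swap → [5, 11, 56, 22, 34, 17, 24]
  56 vs smaller child 17 at index 5, swap → [5, 11, 17, 22, 34, 56, 24]
extract-min #3 returns 5:
  remove root 5; move last element 24 to root → [24, 11, 17, 22, 34, 56]
  24 vs smaller child 11 at index 1, swap → [11, 24, 17, 22, 34, 56]
  24 vs smaller child 22 at index 3, swap → [11, 22, 17, 24, 34, 56]
extract-min #4 returns 11:
  remove root 11; move last element 56 to root → [56, 22, 17, 24, 34]
  56 vs smaller child 17 at index 2, swap → [17, 22, 56, 24, 34]
extract-min #5 returns 17:
  remove root 17; move last element 34 to root → [34, 22, 56, 24]
  34 vs smaller child 22 at index 1, swap → [22, 34, 56, 24]
  34 vs only child 24 at index 3, swap → [22, 24, 56, 34]
extract-min #6 returns 22:
  remove root 22; move last element 34 to root → [34, 24, 56]
  34 vs smaller child 24 at index 1, swap → [24, 34, 56]

[24, 34, 56]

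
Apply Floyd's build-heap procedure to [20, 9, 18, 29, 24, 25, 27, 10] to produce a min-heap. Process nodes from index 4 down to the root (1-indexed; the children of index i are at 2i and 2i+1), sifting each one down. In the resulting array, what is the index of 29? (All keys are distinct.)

sift down from index 4:
  29 vs only child 10 at index 8, swap → [20, 9, 18, 10, 24, 25, 27, 29]
sift down from index 3: already satisfies heap property
sift down from index 2: already satisfies heap property
sift down from index 1:
  20 vs smaller child 9 at index 2, swap → [9, 20, 18, 10, 24, 25, 27, 29]
  20 vs smaller child 10 at index 4, swap → [9, 10, 18, 20, 24, 25, 27, 29]
resulting array: [9, 10, 18, 20, 24, 25, 27, 29]

8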